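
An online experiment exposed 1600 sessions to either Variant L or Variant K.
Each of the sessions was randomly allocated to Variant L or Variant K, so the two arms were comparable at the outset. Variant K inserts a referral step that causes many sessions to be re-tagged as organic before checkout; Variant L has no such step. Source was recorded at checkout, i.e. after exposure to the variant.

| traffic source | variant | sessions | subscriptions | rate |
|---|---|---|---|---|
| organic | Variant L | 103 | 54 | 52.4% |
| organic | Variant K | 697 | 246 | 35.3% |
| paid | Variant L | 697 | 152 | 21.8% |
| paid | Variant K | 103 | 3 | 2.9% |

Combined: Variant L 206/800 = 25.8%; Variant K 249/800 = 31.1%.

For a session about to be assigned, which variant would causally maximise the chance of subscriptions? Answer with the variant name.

Variant K

The traffic source-specific comparison favours Variant L throughout, but the pooled figures favour Variant K. The question is whether to condition on traffic source.
Traffic source lies on the pathway variant → traffic source → outcome, so adjusting for it blocks the indirect effect. For the total causal effect of variant, use the unadjusted pooled rates.
Pooled: Variant L 25.8% vs Variant K 31.1%; Variant K is higher overall.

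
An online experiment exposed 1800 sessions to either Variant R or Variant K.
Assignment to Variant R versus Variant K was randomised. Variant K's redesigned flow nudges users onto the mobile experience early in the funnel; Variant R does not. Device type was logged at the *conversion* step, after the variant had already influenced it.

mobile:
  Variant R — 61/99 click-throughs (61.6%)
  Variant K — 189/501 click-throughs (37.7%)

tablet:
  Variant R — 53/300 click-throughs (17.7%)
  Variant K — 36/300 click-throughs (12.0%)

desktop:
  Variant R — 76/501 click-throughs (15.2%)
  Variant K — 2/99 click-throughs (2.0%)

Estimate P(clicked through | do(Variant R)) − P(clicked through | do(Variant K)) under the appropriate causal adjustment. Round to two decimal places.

Device type here is a post-treatment variable shaped by the variant; conditioning on it would introduce bias rather than remove it. The overall comparison is the causal one.
The causal difference is the pooled difference: 0.211 − 0.252 = -0.041.

-0.04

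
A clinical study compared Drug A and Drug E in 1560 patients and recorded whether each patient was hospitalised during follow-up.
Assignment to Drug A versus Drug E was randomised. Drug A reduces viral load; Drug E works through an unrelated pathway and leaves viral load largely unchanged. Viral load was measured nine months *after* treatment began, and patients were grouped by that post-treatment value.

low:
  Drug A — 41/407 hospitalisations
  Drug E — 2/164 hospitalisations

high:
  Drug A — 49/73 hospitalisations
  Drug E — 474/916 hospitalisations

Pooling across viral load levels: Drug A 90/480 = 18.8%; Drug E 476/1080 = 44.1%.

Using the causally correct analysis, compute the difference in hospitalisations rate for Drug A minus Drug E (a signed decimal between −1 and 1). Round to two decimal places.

The viral load-specific comparison favours Drug E throughout, but the pooled figures favour Drug A. The question is whether to condition on viral load.
Viral load here is a post-treatment variable shaped by the drug; conditioning on it would introduce bias rather than remove it. The overall comparison is the causal one.
The causal difference is the pooled difference: 0.188 − 0.441 = -0.253.

-0.25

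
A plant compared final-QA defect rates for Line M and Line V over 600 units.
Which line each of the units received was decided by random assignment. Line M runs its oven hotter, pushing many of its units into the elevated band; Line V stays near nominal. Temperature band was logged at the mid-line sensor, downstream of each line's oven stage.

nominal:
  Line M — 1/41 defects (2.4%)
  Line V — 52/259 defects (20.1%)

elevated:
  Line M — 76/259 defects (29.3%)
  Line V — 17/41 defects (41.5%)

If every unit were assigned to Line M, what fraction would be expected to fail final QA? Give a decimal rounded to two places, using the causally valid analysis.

0.26

Line M is lower inside every in-process temperature band stratum but Line V is lower in aggregate. Whether to stratify depends on how in-process temperature band relates to the line.
In-process temperature band lies on the pathway line → in-process temperature band → outcome, so adjusting for it blocks the indirect effect. For the total causal effect of line, use the unadjusted pooled rates.
So P(outcome | do(Line M)) is just the pooled rate for Line M: 77/300 = 0.257.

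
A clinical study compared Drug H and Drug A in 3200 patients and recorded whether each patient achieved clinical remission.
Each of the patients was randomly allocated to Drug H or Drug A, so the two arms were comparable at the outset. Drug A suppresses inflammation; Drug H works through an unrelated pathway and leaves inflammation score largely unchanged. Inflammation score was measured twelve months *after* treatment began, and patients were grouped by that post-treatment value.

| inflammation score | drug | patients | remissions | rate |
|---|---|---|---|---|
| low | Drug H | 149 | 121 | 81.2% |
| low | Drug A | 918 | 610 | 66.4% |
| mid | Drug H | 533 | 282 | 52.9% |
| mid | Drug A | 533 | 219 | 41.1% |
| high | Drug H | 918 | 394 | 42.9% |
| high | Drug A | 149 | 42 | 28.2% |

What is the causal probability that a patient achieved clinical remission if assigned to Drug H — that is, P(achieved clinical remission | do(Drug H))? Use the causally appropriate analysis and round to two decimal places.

The inflammation score-specific comparison favours Drug H throughout, but the pooled figures favour Drug A. The question is whether to condition on inflammation score.
Stratifying would compare drugs among patients the drugs themselves sorted into inflammation score groups — a form of selection on an intermediate. The unconditioned pooled rates give the total causal effect.
So P(outcome | do(Drug H)) is just the pooled rate for Drug H: 797/1600 = 0.498.

0.50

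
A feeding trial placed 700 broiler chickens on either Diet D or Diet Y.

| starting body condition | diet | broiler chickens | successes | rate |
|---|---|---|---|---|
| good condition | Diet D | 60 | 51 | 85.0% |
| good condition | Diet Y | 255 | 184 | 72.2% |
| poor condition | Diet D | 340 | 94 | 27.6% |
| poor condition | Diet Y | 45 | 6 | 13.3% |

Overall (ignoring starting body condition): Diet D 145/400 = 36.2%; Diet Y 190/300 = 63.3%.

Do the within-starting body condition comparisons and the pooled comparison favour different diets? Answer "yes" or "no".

Within each starting body condition level (good condition 85.0% vs 72.2%; poor condition 27.6% vs 13.3%), Diet D has the higher rate every time. Pooled: 36.2% vs 63.3% — Diet Y has the higher rate overall. The two comparisons disagree.

yes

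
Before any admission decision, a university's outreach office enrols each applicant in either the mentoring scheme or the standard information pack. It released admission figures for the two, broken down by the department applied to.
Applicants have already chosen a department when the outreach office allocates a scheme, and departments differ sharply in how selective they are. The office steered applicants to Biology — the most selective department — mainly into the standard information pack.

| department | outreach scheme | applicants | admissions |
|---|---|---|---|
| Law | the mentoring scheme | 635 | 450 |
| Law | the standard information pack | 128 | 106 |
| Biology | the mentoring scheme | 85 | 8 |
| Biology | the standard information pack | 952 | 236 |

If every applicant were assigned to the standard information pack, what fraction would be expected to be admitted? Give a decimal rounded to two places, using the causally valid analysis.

0.49

The imbalance in department arose from how applicants were allocated, not from anything the outreach scheme did; and department independently affects the outcome. The pooled gap is confounded — condition on department.
Standardising the standard information pack to the population department mix: 0.424·106/128 + 0.576·236/952 = 0.494.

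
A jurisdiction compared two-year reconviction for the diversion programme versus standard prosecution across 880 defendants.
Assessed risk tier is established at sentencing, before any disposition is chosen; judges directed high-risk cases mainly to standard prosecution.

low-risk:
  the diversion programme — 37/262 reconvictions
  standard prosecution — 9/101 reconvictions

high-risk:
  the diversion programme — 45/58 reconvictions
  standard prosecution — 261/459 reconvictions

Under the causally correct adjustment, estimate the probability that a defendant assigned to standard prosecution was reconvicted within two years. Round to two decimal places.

The stratified and pooled comparisons disagree (standard prosecution wins within each assessed risk tier; the diversion programme wins overall), so the answer turns on the causal role of assessed risk tier.
Assessed risk tier differs across dispositions for reasons unrelated to any effect of the disposition itself, and it separately predicts the outcome — a classic confounder. We must compare within assessed risk tier levels.
Standardising standard prosecution to the population assessed risk tier mix: 0.412·9/101 + 0.588·261/459 = 0.371.

0.37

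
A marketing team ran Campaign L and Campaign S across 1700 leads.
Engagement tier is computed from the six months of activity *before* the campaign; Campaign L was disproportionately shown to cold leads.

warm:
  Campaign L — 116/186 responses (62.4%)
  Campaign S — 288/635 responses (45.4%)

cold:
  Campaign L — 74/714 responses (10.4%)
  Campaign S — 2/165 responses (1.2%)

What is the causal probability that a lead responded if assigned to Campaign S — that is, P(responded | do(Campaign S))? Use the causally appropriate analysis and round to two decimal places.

0.23

Campaign L is higher inside every engagement tier stratum but Campaign S is higher in aggregate. Whether to stratify depends on how engagement tier relates to the campaign.
Engagement tier is set before the campaign has any effect — it is not caused by the campaign — and it independently drives the outcome. That makes it a confounder, so the causal comparison is within engagement tier levels.
Standardising Campaign S to the population engagement tier mix: 0.483·288/635 + 0.517·2/165 = 0.225.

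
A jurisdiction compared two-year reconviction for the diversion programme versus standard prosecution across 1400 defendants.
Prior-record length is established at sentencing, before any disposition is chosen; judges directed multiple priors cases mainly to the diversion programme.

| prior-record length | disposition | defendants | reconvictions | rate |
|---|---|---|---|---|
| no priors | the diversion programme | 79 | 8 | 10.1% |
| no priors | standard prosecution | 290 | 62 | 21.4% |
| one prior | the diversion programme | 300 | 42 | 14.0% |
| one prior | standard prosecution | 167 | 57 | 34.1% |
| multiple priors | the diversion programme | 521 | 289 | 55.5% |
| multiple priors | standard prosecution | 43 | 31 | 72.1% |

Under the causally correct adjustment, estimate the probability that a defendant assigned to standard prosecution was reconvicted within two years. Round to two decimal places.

Prior-record length satisfies the back-door criterion: it is not a descendant of the disposition, and it blocks the spurious path from disposition to outcome. Adjusting for it (i.e., using the within-prior-record length rates) gives the causal effect.
Standardising standard prosecution to the population prior-record length mix: 0.264·62/290 + 0.334·57/167 + 0.403·31/43 = 0.461.

0.46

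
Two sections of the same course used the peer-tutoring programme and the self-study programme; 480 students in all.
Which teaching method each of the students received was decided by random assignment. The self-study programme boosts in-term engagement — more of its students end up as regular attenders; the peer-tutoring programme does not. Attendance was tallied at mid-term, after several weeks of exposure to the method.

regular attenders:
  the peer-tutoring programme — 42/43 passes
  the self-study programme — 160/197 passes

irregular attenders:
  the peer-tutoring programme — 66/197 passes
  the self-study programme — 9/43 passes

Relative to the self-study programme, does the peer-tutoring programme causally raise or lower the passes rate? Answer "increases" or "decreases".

decreases

The stratified and pooled comparisons disagree (the peer-tutoring programme wins within each mid-term attendance; the self-study programme wins overall), so the answer turns on the causal role of mid-term attendance.
Mid-term attendance lies on the pathway teaching method → mid-term attendance → outcome, so adjusting for it blocks the indirect effect. For the total causal effect of teaching method, use the unadjusted pooled rates.
Pooled: the peer-tutoring programme 45.0% vs the self-study programme 70.4%; the self-study programme is higher overall.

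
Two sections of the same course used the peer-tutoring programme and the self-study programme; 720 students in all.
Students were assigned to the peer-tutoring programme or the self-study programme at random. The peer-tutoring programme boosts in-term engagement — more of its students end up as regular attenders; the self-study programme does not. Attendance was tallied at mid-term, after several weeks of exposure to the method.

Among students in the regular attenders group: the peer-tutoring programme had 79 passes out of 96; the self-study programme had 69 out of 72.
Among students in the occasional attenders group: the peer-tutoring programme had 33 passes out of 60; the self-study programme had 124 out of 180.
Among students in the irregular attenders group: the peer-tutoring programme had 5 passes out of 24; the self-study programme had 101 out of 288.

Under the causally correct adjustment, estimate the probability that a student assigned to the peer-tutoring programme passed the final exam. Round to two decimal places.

Stratifying would compare teaching methods among students the teaching methods themselves sorted into mid-term attendance groups — a form of selection on an intermediate. The unconditioned pooled rates give the total causal effect.
So P(outcome | do(the peer-tutoring programme)) is just the pooled rate for the peer-tutoring programme: 117/180 = 0.650.

0.65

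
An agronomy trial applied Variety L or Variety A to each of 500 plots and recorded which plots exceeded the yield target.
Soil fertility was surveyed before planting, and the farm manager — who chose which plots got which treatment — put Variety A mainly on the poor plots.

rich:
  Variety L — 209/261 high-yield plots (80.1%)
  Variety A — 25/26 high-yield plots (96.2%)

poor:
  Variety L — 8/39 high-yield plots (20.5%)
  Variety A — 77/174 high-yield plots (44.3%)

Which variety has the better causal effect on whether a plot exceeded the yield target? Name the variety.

The soil fertility-specific comparison favours Variety A throughout, but the pooled figures favour Variety L. The question is whether to condition on soil fertility.
Since soil fertility is a pre-existing factor (not a product of the variety) and it affects the outcome on its own, it is a confounder. The stratified rates, not the pooled rate, identify the causal effect.
Within each level — rich: 80.1% vs 96.2%; poor: 20.5% vs 44.3% — Variety A is higher every time.

Variety A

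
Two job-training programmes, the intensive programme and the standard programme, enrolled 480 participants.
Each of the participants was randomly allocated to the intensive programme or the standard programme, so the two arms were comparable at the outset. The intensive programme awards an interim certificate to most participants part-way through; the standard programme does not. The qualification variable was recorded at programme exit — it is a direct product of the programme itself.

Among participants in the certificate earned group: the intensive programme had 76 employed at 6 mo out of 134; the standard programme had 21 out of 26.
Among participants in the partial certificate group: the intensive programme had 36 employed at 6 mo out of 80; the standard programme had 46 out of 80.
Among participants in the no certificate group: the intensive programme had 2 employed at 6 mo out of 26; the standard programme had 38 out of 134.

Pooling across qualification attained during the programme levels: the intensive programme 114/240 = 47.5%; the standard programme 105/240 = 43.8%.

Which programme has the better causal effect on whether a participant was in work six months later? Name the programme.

Qualification attained during the programme is recorded after the programme and is itself shifted by it — it sits on the causal path from programme to outcome. Conditioning on a mediator would strip out part of the effect we want; the pooled comparison gives the total causal effect.
Pooled: the intensive programme 47.5% vs the standard programme 43.8%; the intensive programme is higher overall.

the intensive programme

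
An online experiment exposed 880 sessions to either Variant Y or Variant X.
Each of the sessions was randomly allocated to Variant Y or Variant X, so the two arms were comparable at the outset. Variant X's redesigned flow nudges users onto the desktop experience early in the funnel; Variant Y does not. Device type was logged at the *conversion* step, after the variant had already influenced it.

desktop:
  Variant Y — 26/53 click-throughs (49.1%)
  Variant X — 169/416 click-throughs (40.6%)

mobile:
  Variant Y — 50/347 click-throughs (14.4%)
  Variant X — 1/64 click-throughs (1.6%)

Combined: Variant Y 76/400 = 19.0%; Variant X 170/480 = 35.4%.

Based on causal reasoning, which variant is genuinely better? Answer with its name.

Variant X

Within every device type level Variant Y has the higher rate, yet pooled Variant X does — Simpson's reversal.
Device type lies on the pathway variant → device type → outcome, so adjusting for it blocks the indirect effect. For the total causal effect of variant, use the unadjusted pooled rates.
Pooled: Variant Y 19.0% vs Variant X 35.4%; Variant X is higher overall.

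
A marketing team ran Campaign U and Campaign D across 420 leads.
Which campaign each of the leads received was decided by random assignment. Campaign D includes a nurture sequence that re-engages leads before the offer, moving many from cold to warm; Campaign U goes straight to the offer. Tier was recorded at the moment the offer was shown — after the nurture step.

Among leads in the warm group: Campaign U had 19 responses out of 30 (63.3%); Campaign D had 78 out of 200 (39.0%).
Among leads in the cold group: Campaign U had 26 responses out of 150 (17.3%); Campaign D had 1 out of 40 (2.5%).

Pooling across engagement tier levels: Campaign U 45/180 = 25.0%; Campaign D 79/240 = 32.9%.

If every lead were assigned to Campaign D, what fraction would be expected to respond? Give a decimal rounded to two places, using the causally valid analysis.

0.33

Engagement tier is recorded after the campaign and is itself shifted by it — it sits on the causal path from campaign to outcome. Conditioning on a mediator would strip out part of the effect we want; the pooled comparison gives the total causal effect.
So P(outcome | do(Campaign D)) is just the pooled rate for Campaign D: 79/240 = 0.329.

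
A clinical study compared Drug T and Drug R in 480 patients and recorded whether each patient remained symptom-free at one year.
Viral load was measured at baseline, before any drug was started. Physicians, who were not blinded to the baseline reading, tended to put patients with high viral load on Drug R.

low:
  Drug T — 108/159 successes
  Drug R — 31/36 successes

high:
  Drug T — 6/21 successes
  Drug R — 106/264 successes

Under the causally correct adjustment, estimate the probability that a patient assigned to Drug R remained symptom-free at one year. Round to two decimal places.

Viral load satisfies the back-door criterion: it is not a descendant of the drug, and it blocks the spurious path from drug to outcome. Adjusting for it (i.e., using the within-viral load rates) gives the causal effect.
Standardising Drug R to the population viral load mix: 0.406·31/36 + 0.594·106/264 = 0.588.

0.59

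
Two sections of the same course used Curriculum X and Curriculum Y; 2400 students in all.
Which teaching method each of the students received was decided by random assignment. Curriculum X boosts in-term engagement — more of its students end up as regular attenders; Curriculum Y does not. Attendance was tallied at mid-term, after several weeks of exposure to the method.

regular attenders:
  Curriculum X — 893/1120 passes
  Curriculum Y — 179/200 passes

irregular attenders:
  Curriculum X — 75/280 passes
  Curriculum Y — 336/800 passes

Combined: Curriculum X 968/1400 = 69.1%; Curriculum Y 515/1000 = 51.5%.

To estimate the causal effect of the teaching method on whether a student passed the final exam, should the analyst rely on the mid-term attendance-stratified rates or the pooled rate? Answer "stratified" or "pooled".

pooled

Within every mid-term attendance level Curriculum Y has the higher rate, yet pooled Curriculum X does — Simpson's reversal.
The distribution of mid-term attendance is itself part of what the teaching method does — it is an intermediate outcome. Holding it fixed would remove that part of the effect; the total effect is the pooled difference.
Pooled: Curriculum X 69.1% vs Curriculum Y 51.5%; Curriculum X is higher overall.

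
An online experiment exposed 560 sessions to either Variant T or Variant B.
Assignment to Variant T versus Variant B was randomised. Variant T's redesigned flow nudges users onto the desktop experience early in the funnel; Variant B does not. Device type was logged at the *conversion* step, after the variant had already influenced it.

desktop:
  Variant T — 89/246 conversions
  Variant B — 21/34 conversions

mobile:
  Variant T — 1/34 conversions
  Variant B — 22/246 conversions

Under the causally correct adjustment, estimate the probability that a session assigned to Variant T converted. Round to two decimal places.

Variant B is higher inside every device type stratum but Variant T is higher in aggregate. Whether to stratify depends on how device type relates to the variant.
Device type is recorded after the variant and is itself shifted by it — it sits on the causal path from variant to outcome. Conditioning on a mediator would strip out part of the effect we want; the pooled comparison gives the total causal effect.
So P(outcome | do(Variant T)) is just the pooled rate for Variant T: 90/280 = 0.321.

0.32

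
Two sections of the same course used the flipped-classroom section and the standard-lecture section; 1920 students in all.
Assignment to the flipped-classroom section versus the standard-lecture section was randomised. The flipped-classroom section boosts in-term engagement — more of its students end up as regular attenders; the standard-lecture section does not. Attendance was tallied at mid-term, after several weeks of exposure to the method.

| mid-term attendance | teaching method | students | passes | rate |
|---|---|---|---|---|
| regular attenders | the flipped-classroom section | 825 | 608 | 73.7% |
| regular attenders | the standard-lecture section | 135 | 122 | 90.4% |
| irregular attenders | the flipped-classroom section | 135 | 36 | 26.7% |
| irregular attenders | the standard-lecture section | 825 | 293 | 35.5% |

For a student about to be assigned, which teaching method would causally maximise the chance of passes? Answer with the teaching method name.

the flipped-classroom section

Within every mid-term attendance level the standard-lecture section has the higher rate, yet pooled the flipped-classroom section does — Simpson's reversal.
Mid-term attendance lies on the pathway teaching method → mid-term attendance → outcome, so adjusting for it blocks the indirect effect. For the total causal effect of teaching method, use the unadjusted pooled rates.
Pooled: the flipped-classroom section 67.1% vs the standard-lecture section 43.2%; the flipped-classroom section is higher overall.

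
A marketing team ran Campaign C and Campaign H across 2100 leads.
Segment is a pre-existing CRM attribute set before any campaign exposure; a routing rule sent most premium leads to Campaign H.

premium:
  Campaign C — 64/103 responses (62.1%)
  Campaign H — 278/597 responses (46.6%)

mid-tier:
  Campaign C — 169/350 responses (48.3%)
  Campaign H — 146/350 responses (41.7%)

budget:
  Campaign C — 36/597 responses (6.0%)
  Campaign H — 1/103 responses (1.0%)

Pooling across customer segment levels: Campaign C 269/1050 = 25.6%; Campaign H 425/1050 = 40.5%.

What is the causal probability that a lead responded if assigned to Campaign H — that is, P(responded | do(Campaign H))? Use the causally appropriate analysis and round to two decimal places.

Within every customer segment level Campaign C has the higher rate, yet pooled Campaign H does — Simpson's reversal.
Customer segment is set before the campaign has any effect — it is not caused by the campaign — and it independently drives the outcome. That makes it a confounder, so the causal comparison is within customer segment levels.
Standardising Campaign H to the population customer segment mix: 0.333·278/597 + 0.333·146/350 + 0.333·1/103 = 0.298.

0.30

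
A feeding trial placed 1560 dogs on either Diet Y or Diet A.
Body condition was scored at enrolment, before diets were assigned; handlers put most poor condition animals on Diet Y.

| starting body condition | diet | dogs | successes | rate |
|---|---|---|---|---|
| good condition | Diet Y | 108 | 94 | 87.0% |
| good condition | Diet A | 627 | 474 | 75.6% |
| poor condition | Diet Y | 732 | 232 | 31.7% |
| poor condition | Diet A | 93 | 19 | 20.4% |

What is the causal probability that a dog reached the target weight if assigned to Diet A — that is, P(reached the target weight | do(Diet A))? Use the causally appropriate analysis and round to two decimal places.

0.46

Starting body condition satisfies the back-door criterion: it is not a descendant of the diet, and it blocks the spurious path from diet to outcome. Adjusting for it (i.e., using the within-starting body condition rates) gives the causal effect.
Standardising Diet A to the population starting body condition mix: 0.471·474/627 + 0.529·19/93 = 0.464.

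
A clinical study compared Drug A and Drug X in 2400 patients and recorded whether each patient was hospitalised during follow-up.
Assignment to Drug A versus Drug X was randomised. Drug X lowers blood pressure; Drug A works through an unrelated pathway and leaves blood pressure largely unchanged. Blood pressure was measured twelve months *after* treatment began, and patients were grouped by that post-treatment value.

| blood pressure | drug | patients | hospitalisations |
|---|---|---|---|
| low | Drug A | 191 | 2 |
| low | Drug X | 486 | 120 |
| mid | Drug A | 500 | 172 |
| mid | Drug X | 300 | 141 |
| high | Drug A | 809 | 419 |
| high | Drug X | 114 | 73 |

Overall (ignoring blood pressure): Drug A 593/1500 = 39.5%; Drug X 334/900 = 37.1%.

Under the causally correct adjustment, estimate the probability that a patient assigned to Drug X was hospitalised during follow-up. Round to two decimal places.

Blood pressure is recorded after the drug and is itself shifted by it — it sits on the causal path from drug to outcome. Conditioning on a mediator would strip out part of the effect we want; the pooled comparison gives the total causal effect.
So P(outcome | do(Drug X)) is just the pooled rate for Drug X: 334/900 = 0.371.

0.37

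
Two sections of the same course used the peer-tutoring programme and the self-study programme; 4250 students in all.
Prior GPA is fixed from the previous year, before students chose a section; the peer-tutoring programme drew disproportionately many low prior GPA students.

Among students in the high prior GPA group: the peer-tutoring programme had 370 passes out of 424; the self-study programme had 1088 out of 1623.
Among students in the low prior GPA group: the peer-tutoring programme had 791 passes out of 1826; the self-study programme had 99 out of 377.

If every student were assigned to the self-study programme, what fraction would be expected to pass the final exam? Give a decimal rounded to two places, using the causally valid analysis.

0.46

Here prior GPA band is a common cause — it drives both which teaching method a case falls under and the outcome. The crude comparison mixes populations; the stratum-specific rates are the causally relevant ones.
Standardising the self-study programme to the population prior GPA band mix: 0.482·1088/1623 + 0.518·99/377 = 0.459.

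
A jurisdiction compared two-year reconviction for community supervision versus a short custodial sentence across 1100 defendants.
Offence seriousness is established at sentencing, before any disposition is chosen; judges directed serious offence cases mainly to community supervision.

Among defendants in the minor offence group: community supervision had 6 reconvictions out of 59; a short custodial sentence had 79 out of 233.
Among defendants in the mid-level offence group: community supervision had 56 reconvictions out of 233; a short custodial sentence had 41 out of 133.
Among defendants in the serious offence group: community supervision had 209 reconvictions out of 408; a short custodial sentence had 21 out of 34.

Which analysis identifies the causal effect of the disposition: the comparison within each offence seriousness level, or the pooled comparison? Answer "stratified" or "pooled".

The offence seriousness-specific comparison favours community supervision throughout, but the pooled figures favour a short custodial sentence. The question is whether to condition on offence seriousness.
The imbalance in offence seriousness arose from how defendants were allocated, not from anything the disposition did; and offence seriousness independently affects the outcome. The pooled gap is confounded — condition on offence seriousness.
Within each level — minor offence: 10.2% vs 33.9%; mid-level offence: 24.0% vs 30.8%; serious offence: 51.2% vs 61.8% — community supervision is lower every time.

stratified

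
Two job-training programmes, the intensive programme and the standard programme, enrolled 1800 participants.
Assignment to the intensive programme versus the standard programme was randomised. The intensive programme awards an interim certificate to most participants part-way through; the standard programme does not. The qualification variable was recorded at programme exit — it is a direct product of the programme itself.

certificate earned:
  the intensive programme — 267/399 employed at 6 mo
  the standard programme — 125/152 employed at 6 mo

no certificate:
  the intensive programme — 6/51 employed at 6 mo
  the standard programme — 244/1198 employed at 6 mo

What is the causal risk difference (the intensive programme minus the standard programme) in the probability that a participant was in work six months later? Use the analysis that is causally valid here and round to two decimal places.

+0.33

Because the programme influences qualification attained during the programme, qualification attained during the programme is a post-treatment mediator, not a confounder. Stratifying on it would bias the estimate; the causal effect is the crude pooled difference.
The causal difference is the pooled difference: 0.607 − 0.273 = +0.333.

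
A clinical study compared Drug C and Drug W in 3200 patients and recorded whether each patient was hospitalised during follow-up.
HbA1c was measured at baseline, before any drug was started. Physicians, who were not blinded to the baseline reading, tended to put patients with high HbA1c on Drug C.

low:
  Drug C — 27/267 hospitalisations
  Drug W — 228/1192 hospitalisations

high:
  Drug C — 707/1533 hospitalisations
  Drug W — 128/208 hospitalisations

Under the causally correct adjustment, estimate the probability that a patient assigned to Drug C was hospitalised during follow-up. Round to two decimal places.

Nothing the drug does changes HbA1c; the imbalance is an allocation artefact. With HbA1c also predicting the outcome, the pooled figure is confounded, and the within-stratum comparison is the causal one.
Standardising Drug C to the population HbA1c mix: 0.456·27/267 + 0.544·707/1533 = 0.297.

0.30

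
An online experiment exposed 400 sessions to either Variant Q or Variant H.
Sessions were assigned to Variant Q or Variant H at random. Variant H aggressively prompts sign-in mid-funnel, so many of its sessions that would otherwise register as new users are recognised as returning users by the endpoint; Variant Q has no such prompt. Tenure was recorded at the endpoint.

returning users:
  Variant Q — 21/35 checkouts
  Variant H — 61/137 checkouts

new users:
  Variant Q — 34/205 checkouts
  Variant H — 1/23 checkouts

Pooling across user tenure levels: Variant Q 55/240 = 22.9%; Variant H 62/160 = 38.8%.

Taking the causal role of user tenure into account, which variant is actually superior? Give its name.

Variant H

User tenure here is a post-treatment variable shaped by the variant; conditioning on it would introduce bias rather than remove it. The overall comparison is the causal one.
Pooled: Variant Q 22.9% vs Variant H 38.8%; Variant H is higher overall.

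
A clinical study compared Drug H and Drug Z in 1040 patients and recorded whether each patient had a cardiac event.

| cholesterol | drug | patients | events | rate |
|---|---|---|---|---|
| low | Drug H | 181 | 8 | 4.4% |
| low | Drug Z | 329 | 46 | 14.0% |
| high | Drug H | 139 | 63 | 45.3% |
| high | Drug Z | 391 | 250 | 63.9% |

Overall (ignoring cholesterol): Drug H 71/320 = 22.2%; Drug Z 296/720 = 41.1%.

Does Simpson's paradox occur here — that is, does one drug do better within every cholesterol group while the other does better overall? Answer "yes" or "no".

Within each cholesterol level (low 4.4% vs 14.0%; high 45.3% vs 63.9%), Drug H has the lower rate every time. Pooled: 22.2% vs 41.1% — Drug H has the lower rate overall. They agree.

no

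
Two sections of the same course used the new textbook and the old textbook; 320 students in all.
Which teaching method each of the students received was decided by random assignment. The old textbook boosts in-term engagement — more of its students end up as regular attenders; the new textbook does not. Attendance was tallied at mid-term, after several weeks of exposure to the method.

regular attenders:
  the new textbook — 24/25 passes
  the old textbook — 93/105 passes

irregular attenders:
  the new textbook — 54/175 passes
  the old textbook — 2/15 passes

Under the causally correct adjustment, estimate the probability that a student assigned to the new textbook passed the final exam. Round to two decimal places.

0.39

Within every mid-term attendance level the new textbook has the higher rate, yet pooled the old textbook does — Simpson's reversal.
Mid-term attendance here is a post-treatment variable shaped by the teaching method; conditioning on it would introduce bias rather than remove it. The overall comparison is the causal one.
So P(outcome | do(the new textbook)) is just the pooled rate for the new textbook: 78/200 = 0.390.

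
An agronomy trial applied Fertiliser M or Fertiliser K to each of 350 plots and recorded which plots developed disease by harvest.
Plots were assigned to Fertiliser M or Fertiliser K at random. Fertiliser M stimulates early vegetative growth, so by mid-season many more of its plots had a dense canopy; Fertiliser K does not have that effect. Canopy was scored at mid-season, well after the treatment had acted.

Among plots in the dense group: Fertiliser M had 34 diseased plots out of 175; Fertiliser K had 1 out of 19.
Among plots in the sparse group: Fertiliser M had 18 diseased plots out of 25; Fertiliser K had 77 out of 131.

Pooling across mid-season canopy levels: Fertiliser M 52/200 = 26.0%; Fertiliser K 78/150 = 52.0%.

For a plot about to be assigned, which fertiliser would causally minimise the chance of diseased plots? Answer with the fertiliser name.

Fertiliser M

Mid-season canopy here is a post-treatment variable shaped by the fertiliser; conditioning on it would introduce bias rather than remove it. The overall comparison is the causal one.
Pooled: Fertiliser M 26.0% vs Fertiliser K 52.0%; Fertiliser M is lower overall.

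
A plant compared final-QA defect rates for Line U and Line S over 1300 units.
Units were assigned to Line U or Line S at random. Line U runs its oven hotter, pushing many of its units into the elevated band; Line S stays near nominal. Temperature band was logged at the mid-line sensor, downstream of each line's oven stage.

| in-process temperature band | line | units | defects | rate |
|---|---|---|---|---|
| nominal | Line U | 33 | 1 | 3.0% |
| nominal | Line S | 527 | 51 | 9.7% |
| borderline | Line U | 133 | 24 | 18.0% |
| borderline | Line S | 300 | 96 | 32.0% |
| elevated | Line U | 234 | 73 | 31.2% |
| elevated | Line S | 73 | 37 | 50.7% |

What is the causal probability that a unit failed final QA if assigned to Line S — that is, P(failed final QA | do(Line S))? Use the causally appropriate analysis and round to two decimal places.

0.20

Because the line influences in-process temperature band, in-process temperature band is a post-treatment mediator, not a confounder. Stratifying on it would bias the estimate; the causal effect is the crude pooled difference.
So P(outcome | do(Line S)) is just the pooled rate for Line S: 184/900 = 0.204.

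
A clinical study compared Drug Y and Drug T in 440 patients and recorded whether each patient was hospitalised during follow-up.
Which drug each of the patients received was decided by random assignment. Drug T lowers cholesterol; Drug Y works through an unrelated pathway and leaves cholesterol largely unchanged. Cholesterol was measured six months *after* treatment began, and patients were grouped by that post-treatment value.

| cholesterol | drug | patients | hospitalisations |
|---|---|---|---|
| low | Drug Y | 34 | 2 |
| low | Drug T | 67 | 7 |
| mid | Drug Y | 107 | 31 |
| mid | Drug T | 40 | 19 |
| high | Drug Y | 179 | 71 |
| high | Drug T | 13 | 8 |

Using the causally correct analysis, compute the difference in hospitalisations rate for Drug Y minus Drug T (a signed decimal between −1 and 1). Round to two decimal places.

The cholesterol-specific comparison favours Drug Y throughout, but the pooled figures favour Drug T. The question is whether to condition on cholesterol.
Cholesterol here is a post-treatment variable shaped by the drug; conditioning on it would introduce bias rather than remove it. The overall comparison is the causal one.
The causal difference is the pooled difference: 0.325 − 0.283 = +0.042.

+0.04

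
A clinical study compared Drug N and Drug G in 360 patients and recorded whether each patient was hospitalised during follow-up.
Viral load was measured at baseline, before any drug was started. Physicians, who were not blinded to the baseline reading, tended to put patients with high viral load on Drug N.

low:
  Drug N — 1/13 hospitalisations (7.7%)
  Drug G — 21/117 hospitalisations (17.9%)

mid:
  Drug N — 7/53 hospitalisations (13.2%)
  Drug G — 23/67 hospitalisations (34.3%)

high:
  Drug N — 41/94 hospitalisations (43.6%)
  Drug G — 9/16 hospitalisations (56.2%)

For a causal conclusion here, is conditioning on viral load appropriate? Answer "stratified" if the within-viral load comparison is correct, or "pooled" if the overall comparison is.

The imbalance in viral load arose from how patients were allocated, not from anything the drug did; and viral load independently affects the outcome. The pooled gap is confounded — condition on viral load.
Within each level — low: 7.7% vs 17.9%; mid: 13.2% vs 34.3%; high: 43.6% vs 56.2% — Drug N is lower every time.

stratified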